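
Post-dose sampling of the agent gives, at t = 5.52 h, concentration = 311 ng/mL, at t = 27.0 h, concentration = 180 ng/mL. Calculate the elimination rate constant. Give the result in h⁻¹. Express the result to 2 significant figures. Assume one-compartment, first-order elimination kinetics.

0.025 h⁻¹

k = ln(C₁/C₂) / (t₂ − t₁) = ln(311/180) / (27.0 − 5.52)
  = 0.5468 / 21.48 = 0.02546 h⁻¹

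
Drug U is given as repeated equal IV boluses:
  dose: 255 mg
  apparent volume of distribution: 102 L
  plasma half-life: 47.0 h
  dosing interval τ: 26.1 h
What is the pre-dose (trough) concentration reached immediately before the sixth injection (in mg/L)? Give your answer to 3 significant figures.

C₀ per dose = Dose / Vd = 255 / 102 = 2.500 mg/L
k = ln2 / t½ = 0.693147 / 47.0 = 0.01475 h⁻¹
Fraction remaining after one interval: r = e^(−kτ) = e^(−0.01475 × 26.1) = 0.6805
Before dose 6, 5 doses have been given (aged 1τ, 2τ, 3τ, 4τ, 5τ).
C_trough = C₀ × (r + r² + … + r^5) = C₀ × r(1−r^5)/(1−r)
        = 2.500 × 0.6805 × (1 − 0.1459) / (1 − 0.6805) = 4.548 mg/L

4.55 mg/L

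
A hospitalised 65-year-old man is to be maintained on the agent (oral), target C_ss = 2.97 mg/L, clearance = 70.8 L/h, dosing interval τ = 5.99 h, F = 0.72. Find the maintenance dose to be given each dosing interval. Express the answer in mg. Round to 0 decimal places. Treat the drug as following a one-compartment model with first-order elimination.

1749 mg

At steady state, F × (Dose/τ) = Css × CL.
Dose = Css × CL × τ / F = 2.97 × 70.80 × 5.99 / 0.72 = 1749 mg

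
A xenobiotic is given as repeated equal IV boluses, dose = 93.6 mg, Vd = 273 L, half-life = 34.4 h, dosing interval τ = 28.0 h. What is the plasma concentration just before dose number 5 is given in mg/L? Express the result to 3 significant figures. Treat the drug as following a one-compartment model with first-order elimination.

0.405 mg/L

C₀ per dose = Dose / Vd = 93.6 / 273 = 0.3429 mg/L
k = ln2 / t½ = 0.693147 / 34.4 = 0.02015 h⁻¹
Fraction remaining after one interval: r = e^(−kτ) = e^(−0.02015 × 28.0) = 0.5688
Before dose 5, 4 doses have been given (aged 1τ, 2τ, 3τ, 4τ).
C_trough = C₀ × (r + r² + … + r^4) = C₀ × r(1−r^4)/(1−r)
        = 0.3429 × 0.5688 × (1 − 0.1047) / (1 − 0.5688) = 0.4050 mg/L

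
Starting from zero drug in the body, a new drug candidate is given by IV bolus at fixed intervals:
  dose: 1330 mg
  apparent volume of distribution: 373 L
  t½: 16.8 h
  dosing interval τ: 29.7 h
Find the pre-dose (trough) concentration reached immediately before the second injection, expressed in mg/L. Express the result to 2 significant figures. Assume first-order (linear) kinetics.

C₀ per dose = Dose / Vd = 1330 / 373 = 3.566 mg/L
k = ln2 / t½ = 0.693147 / 16.8 = 0.04126 h⁻¹
Fraction remaining after one interval: r = e^(−kτ) = e^(−0.04126 × 29.7) = 0.2936
Before dose 2, 1 dose has been given (aged 1τ).
C_trough = C₀ × r = 3.566 × 0.2936 = 1.047 mg/L

1.0 mg/L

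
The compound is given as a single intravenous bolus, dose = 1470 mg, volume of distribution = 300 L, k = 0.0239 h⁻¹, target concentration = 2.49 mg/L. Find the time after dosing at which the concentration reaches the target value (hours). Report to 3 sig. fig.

28.3 h

C₀ = Dose / Vd = 1470 / 300 = 4.900 mg/L
t = ln(C₀ / C) / k = ln(4.900 / 2.49) / 0.02390
  = ln(1.968) / 0.02390 = 0.6770 / 0.02390 = 28.33 h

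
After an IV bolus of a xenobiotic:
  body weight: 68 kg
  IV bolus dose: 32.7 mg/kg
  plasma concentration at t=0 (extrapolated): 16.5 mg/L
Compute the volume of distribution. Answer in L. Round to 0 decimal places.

Dose = 32.7 × 68 = 2224 mg
Vd = Dose / C₀ = 2224 / 16.5 = 134.8 L

135 L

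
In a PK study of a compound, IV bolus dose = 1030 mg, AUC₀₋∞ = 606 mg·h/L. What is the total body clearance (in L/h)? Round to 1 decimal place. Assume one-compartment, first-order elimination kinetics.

CL = Dose / AUC = 1030 / 606 = 1.700 L/h

1.7 L/h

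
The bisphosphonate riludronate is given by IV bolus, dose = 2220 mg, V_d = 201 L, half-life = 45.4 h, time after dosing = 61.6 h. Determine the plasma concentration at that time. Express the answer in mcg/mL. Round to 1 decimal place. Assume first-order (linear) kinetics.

4.3 mcg/mL

C₀ = Dose / Vd = 2220 / 201 = 11.04 mg/L
k = ln2 / t½ = 0.693147 / 45.4 = 0.01527 h⁻¹
C = C₀ · e^(−k·t) = 11.04 × e^(−0.01527 × 61.6)
  = 11.04 × 0.3904 = 4.310 mg/L
(4.310 mg/L = 4.310 mcg/mL)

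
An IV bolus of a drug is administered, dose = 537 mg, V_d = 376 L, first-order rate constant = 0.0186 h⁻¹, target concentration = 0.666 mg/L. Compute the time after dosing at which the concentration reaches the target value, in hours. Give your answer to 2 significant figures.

41 h

C₀ = Dose / Vd = 537.0 / 376 = 1.428 mg/L
t = ln(C₀ / C) / k = ln(1.428 / 0.666) / 0.01860
  = ln(2.144) / 0.01860 = 0.7627 / 0.01860 = 41.01 h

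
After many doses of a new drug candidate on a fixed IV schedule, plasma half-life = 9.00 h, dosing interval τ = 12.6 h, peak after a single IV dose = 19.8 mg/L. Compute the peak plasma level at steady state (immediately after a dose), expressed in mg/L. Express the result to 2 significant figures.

32 mg/L

k = ln2 / t½ = 0.693147 / 9.00 = 0.07702 h⁻¹
e^(−kτ) = e^(−0.07702 × 12.6) = 0.3789
Accumulation ratio R = 1 / (1 − e^(−kτ)) = 1 / (1 − 0.3789) = 1.610
Steady-state peak = C₀ × R = 19.8 × 1.610 = 31.88 mg/L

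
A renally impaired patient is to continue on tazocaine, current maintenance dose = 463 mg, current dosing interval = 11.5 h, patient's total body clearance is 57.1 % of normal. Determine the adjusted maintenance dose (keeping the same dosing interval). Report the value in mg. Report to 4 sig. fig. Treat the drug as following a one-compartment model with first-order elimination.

264.4 mg

To keep the same average steady-state level, dosing rate must scale with clearance.
CL ratio = 57.1 / 100 = 0.5710
New dose (same interval) = 463 × 0.5710 = 264.4 mg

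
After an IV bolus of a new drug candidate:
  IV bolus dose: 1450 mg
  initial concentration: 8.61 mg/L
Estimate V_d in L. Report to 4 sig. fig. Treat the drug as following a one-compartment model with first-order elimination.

168.4 L

Vd = Dose / C₀ = 1450 / 8.61 = 168.4 L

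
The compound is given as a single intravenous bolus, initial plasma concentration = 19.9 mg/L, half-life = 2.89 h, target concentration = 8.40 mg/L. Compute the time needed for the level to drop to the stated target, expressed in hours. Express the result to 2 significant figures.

3.6 h

k = ln2 / t½ = 0.693147 / 2.89 = 0.2398 h⁻¹
t = ln(C₀ / C) / k = ln(19.90 / 8.40) / 0.2398
  = ln(2.369) / 0.2398 = 0.8625 / 0.2398 = 3.597 h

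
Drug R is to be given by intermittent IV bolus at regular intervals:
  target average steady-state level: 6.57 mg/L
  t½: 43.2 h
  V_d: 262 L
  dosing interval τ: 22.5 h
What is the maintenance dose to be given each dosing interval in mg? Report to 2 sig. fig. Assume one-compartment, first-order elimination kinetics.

620 mg

k = ln2 / t½ = 0.693147 / 43.2 = 0.01605 h⁻¹
CL = k × Vd = 0.01605 × 262 = 4.205 L/h
At steady state, Dose/τ = Css × CL.
Dose = Css × CL × τ = 6.57 × 4.205 × 22.5 = 621.6 mg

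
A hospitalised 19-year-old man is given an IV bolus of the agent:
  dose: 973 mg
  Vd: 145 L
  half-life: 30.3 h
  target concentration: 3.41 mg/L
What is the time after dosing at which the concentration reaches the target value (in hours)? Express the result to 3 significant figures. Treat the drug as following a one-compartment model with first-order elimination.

29.6 h

C₀ = Dose / Vd = 973.0 / 145 = 6.710 mg/L
k = ln2 / t½ = 0.693147 / 30.3 = 0.02288 h⁻¹
t = ln(C₀ / C) / k = ln(6.710 / 3.41) / 0.02288
  = ln(1.968) / 0.02288 = 0.6770 / 0.02288 = 29.59 h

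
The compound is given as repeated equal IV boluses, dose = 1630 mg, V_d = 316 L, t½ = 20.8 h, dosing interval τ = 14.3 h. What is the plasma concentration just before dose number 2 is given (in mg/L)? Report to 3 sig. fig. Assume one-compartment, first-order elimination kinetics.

C₀ per dose = Dose / Vd = 1630 / 316 = 5.158 mg/L
k = ln2 / t½ = 0.693147 / 20.8 = 0.03332 h⁻¹
Fraction remaining after one interval: r = e^(−kτ) = e^(−0.03332 × 14.3) = 0.6210
Before dose 2, 1 dose has been given (aged 1τ).
C_trough = C₀ × r = 5.158 × 0.6210 = 3.203 mg/L

3.20 mg/L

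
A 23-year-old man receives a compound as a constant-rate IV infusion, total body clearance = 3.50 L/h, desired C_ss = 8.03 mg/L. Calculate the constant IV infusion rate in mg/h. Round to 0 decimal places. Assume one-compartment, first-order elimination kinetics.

28 mg/h

At steady state, infusion rate R₀ = Css × CL = 8.03 × 3.500 = 28.11 mg/h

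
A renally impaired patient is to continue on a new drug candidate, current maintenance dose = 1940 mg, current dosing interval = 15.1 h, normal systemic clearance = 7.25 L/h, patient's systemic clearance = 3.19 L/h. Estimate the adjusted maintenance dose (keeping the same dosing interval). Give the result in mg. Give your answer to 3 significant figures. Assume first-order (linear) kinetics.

854 mg

To keep the same average steady-state level, dosing rate must scale with clearance.
CL ratio = 3.19 / 7.25 = 0.4400
New dose (same interval) = 1940 × 0.4400 = 853.6 mg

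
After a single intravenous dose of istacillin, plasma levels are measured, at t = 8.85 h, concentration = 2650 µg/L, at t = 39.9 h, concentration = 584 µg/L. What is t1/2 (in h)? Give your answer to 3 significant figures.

14.2 h

k = ln(C₁/C₂) / (t₂ − t₁) = ln(2650/584) / (39.9 − 8.85)
  = 1.512 / 31.05 = 0.04870 h⁻¹
t½ = ln2 / k = 0.693147 / 0.04870 = 14.23 h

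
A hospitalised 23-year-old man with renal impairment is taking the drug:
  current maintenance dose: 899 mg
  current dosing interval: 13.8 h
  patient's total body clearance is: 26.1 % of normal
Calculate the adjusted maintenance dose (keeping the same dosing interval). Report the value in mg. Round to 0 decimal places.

235 mg

To keep the same average steady-state level, dosing rate must scale with clearance.
CL ratio = 26.1 / 100 = 0.2610
New dose (same interval) = 899 × 0.2610 = 234.6 mg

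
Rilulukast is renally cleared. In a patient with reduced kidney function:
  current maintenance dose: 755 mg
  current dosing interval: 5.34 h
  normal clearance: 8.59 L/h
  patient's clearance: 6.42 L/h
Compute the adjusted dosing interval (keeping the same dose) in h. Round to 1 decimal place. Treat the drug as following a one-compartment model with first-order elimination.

7.1 h

To keep the same average steady-state level, dosing rate must scale with clearance.
CL ratio = 6.42 / 8.59 = 0.7474
New interval (same dose) = 5.34 / 0.7474 = 7.145 h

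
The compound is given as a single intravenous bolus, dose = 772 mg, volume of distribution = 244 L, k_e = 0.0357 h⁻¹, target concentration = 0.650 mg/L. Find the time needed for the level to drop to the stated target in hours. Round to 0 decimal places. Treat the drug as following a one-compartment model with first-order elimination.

C₀ = Dose / Vd = 772.0 / 244 = 3.164 mg/L
t = ln(C₀ / C) / k = ln(3.164 / 0.650) / 0.03570
  = ln(4.868) / 0.03570 = 1.583 / 0.03570 = 44.34 h

44 h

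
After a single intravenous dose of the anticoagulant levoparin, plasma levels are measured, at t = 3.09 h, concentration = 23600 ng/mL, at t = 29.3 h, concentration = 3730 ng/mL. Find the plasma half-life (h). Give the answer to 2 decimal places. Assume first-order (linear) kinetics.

k = ln(C₁/C₂) / (t₂ − t₁) = ln(23600/3730) / (29.3 − 3.09)
  = 1.845 / 26.21 = 0.07039 h⁻¹
t½ = ln2 / k = 0.693147 / 0.07039 = 9.847 h

9.85 h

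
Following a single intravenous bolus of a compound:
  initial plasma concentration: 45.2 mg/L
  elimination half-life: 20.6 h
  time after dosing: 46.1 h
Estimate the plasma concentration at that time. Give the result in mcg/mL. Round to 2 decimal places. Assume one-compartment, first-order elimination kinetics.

9.58 mcg/mL

k = ln2 / t½ = 0.693147 / 20.6 = 0.03365 h⁻¹
C = C₀ · e^(−k·t) = 45.20 × e^(−0.03365 × 46.1)
  = 45.20 × 0.2120 = 9.582 mg/L
(9.582 mg/L = 9.582 mcg/mL)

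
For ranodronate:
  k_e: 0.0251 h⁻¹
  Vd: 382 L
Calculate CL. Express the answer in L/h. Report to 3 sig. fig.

9.59 L/h

CL = k × Vd = 0.0251 × 382 = 9.588 L/h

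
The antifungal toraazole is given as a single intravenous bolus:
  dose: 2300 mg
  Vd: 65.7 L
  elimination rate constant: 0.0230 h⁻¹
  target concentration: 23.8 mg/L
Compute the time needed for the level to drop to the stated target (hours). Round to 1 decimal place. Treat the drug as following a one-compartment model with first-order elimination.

16.8 h

C₀ = Dose / Vd = 2300 / 65.7 = 35.01 mg/L
t = ln(C₀ / C) / k = ln(35.01 / 23.8) / 0.02300
  = ln(1.471) / 0.02300 = 0.3859 / 0.02300 = 16.78 h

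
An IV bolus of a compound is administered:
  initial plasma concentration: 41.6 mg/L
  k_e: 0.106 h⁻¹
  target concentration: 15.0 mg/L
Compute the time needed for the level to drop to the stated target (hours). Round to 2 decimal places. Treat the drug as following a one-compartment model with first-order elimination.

9.62 h

t = ln(C₀ / C) / k = ln(41.60 / 15.0) / 0.1060
  = ln(2.773) / 0.1060 = 1.020 / 0.1060 = 9.623 h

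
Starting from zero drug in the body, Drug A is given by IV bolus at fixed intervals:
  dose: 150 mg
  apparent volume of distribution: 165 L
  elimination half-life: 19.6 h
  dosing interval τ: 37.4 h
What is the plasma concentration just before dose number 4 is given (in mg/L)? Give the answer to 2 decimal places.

0.32 mg/L

C₀ per dose = Dose / Vd = 150 / 165 = 0.9091 mg/L
k = ln2 / t½ = 0.693147 / 19.6 = 0.03536 h⁻¹
Fraction remaining after one interval: r = e^(−kτ) = e^(−0.03536 × 37.4) = 0.2665
Before dose 4, 3 doses have been given (aged 1τ, 2τ, 3τ).
C_trough = C₀ × (r + r² + … + r^3) = C₀ × r(1−r^3)/(1−r)
        = 0.9091 × 0.2665 × (1 − 0.01893) / (1 − 0.2665) = 0.3240 mg/L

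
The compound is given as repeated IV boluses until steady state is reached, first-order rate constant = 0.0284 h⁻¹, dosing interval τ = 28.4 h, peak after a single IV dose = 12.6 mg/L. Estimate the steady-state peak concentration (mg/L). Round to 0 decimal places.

e^(−kτ) = e^(−0.02840 × 28.4) = 0.4464
Accumulation ratio R = 1 / (1 − e^(−kτ)) = 1 / (1 − 0.4464) = 1.806
Steady-state peak = C₀ × R = 12.6 × 1.806 = 22.76 mg/L

23 mg/L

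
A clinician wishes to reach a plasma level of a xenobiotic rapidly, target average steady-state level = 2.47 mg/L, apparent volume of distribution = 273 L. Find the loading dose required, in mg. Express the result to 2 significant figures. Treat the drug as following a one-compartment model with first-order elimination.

670 mg

LD = Css × Vd = 2.47 × 273 = 674.3 mg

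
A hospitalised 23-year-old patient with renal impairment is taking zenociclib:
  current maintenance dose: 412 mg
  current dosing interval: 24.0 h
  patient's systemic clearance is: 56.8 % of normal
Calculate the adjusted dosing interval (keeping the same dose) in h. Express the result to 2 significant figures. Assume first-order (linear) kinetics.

42 h

To keep the same average steady-state level, dosing rate must scale with clearance.
CL ratio = 56.8 / 100 = 0.5680
New interval (same dose) = 24.0 / 0.5680 = 42.25 h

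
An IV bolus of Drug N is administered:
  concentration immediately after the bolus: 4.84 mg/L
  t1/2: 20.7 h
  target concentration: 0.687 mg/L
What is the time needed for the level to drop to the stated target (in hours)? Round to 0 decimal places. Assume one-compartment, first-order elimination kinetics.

k = ln2 / t½ = 0.693147 / 20.7 = 0.03349 h⁻¹
t = ln(C₀ / C) / k = ln(4.840 / 0.687) / 0.03349
  = ln(7.045) / 0.03349 = 1.952 / 0.03349 = 58.29 h

58 h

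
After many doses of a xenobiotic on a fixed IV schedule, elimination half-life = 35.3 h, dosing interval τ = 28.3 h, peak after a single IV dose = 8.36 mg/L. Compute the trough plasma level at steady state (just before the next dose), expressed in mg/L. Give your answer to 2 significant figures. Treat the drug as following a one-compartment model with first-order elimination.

11 mg/L

k = ln2 / t½ = 0.693147 / 35.3 = 0.01964 h⁻¹
e^(−kτ) = e^(−0.01964 × 28.3) = 0.5736
Accumulation ratio R = 1 / (1 − e^(−kτ)) = 1 / (1 − 0.5736) = 2.345
Steady-state trough = C₀ × R × e^(−kτ) = 8.36 × 2.345 × 0.5736 = 11.24 mg/L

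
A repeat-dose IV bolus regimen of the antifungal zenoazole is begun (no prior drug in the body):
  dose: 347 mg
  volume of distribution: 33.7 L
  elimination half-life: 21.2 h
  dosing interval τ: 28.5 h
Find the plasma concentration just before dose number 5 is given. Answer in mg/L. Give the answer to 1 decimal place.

6.5 mg/L

C₀ per dose = Dose / Vd = 347 / 33.7 = 10.30 mg/L
k = ln2 / t½ = 0.693147 / 21.2 = 0.03270 h⁻¹
Fraction remaining after one interval: r = e^(−kτ) = e^(−0.03270 × 28.5) = 0.3938
Before dose 5, 4 doses have been given (aged 1τ, 2τ, 3τ, 4τ).
C_trough = C₀ × (r + r² + … + r^4) = C₀ × r(1−r^4)/(1−r)
        = 10.30 × 0.3938 × (1 − 0.02405) / (1 − 0.3938) = 6.530 mg/L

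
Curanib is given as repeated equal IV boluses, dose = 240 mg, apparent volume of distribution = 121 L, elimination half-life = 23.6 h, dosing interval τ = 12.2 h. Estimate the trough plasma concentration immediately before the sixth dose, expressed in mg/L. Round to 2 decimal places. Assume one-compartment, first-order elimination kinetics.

3.84 mg/L

C₀ per dose = Dose / Vd = 240 / 121 = 1.983 mg/L
k = ln2 / t½ = 0.693147 / 23.6 = 0.02937 h⁻¹
Fraction remaining after one interval: r = e^(−kτ) = e^(−0.02937 × 12.2) = 0.6989
Before dose 6, 5 doses have been given (aged 1τ, 2τ, 3τ, 4τ, 5τ).
C_trough = C₀ × (r + r² + … + r^5) = C₀ × r(1−r^5)/(1−r)
        = 1.983 × 0.6989 × (1 − 0.1668) / (1 − 0.6989) = 3.835 mg/L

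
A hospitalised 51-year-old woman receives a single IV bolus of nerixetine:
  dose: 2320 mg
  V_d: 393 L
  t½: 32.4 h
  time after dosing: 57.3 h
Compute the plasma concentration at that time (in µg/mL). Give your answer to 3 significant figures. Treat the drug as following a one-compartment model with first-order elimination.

1.73 µg/mL

C₀ = Dose / Vd = 2320 / 393 = 5.903 mg/L
k = ln2 / t½ = 0.693147 / 32.4 = 0.02139 h⁻¹
C = C₀ · e^(−k·t) = 5.903 × e^(−0.02139 × 57.3)
  = 5.903 × 0.2936 = 1.733 mg/L
(1.733 mg/L = 1.733 µg/mL)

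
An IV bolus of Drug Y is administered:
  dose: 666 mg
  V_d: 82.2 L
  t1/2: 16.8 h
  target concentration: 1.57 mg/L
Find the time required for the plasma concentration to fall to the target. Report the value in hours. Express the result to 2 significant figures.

40 h

C₀ = Dose / Vd = 666.0 / 82.2 = 8.102 mg/L
k = ln2 / t½ = 0.693147 / 16.8 = 0.04126 h⁻¹
t = ln(C₀ / C) / k = ln(8.102 / 1.57) / 0.04126
  = ln(5.161) / 0.04126 = 1.641 / 0.04126 = 39.77 h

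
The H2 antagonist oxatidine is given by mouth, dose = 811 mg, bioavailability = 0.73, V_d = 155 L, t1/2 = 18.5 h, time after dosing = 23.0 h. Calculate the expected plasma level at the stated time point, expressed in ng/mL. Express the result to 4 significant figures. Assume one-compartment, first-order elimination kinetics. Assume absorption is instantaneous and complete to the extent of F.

1613 ng/mL

Amount reaching circulation = F × Dose = 0.73 × 811.0 = 592.0 mg
C₀ = F·Dose / Vd = 592.0 / 155 = 3.819 mg/L
k = ln2 / t½ = 0.693147 / 18.5 = 0.03747 h⁻¹
C = C₀ · e^(−k·t) = 3.819 × e^(−0.03747 × 23.0)
  = 3.819 × 0.4224 = 1.613 mg/L
Convert: 1.613 mg/L × 1000 = 1613 ng/mL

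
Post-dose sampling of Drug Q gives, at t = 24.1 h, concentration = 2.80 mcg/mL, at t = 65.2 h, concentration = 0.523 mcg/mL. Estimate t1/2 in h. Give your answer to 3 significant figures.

17.0 h

k = ln(C₁/C₂) / (t₂ − t₁) = ln(2.80/0.523) / (65.2 − 24.1)
  = 1.678 / 41.10 = 0.04083 h⁻¹
t½ = ln2 / k = 0.693147 / 0.04083 = 16.98 h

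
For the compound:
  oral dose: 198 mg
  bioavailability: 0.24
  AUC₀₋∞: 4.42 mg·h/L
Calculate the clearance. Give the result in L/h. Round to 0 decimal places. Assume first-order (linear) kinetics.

CL = F·Dose / AUC = 0.24 × 198 / 4.42 = 10.75 L/h

11 L/h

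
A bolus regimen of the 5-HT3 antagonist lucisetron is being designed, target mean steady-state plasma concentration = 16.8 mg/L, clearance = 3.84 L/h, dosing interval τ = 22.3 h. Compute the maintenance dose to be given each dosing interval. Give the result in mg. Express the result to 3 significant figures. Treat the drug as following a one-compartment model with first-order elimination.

1440 mg

At steady state, Dose/τ = Css × CL.
Dose = Css × CL × τ = 16.8 × 3.840 × 22.3 = 1439 mg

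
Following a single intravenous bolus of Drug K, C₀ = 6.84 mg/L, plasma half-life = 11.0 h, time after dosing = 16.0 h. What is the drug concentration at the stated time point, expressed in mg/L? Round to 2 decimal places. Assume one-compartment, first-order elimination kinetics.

2.50 mg/L

k = ln2 / t½ = 0.693147 / 11.0 = 0.06301 h⁻¹
C = C₀ · e^(−k·t) = 6.840 × e^(−0.06301 × 16.0)
  = 6.840 × 0.3649 = 2.496 mg/L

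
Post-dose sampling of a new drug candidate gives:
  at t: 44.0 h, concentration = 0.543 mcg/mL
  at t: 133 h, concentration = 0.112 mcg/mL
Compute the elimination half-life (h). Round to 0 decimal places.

39 h

k = ln(C₁/C₂) / (t₂ − t₁) = ln(0.543/0.112) / (133 − 44.0)
  = 1.579 / 89.00 = 0.01774 h⁻¹
t½ = ln2 / k = 0.693147 / 0.01774 = 39.07 h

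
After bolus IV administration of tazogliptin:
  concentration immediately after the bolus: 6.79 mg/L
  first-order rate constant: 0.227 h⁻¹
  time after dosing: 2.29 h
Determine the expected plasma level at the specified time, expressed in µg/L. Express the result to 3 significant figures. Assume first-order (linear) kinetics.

4040 µg/L

C = C₀ · e^(−k·t) = 6.790 × e^(−0.2270 × 2.29)
  = 6.790 × 0.5946 = 4.037 mg/L
Convert: 4.037 mg/L × 1000 = 4037 µg/L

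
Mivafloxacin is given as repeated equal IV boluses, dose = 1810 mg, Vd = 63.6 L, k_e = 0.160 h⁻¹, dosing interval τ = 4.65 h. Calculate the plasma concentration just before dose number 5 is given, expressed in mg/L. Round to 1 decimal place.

C₀ per dose = Dose / Vd = 1810 / 63.6 = 28.46 mg/L
Fraction remaining after one interval: r = e^(−kτ) = e^(−0.1600 × 4.65) = 0.4752
Before dose 5, 4 doses have been given (aged 1τ, 2τ, 3τ, 4τ).
C_trough = C₀ × (r + r² + … + r^4) = C₀ × r(1−r^4)/(1−r)
        = 28.46 × 0.4752 × (1 − 0.05099) / (1 − 0.4752) = 24.46 mg/L

24.5 mg/L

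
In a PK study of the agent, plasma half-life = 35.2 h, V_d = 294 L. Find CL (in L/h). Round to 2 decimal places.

k = ln2 / t½ = 0.693147 / 35.2 = 0.01969 h⁻¹
CL = k × Vd = 0.01969 × 294 = 5.789 L/h

5.79 L/h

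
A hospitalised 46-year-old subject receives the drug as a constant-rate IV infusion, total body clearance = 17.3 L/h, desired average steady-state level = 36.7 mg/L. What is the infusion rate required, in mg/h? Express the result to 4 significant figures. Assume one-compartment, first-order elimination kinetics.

At steady state, infusion rate R₀ = Css × CL = 36.7 × 17.30 = 634.9 mg/h

634.9 mg/h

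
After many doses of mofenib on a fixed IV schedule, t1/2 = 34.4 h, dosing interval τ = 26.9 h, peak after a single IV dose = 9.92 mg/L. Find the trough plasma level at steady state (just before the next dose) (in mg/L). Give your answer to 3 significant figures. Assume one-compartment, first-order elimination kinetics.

13.8 mg/L

k = ln2 / t½ = 0.693147 / 34.4 = 0.02015 h⁻¹
e^(−kτ) = e^(−0.02015 × 26.9) = 0.5816
Accumulation ratio R = 1 / (1 − e^(−kτ)) = 1 / (1 − 0.5816) = 2.390
Steady-state trough = C₀ × R × e^(−kτ) = 9.92 × 2.390 × 0.5816 = 13.79 mg/L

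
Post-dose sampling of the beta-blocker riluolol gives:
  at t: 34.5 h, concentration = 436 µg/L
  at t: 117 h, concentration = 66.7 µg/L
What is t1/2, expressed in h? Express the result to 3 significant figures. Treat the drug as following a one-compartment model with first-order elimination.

30.5 h

k = ln(C₁/C₂) / (t₂ − t₁) = ln(436/66.7) / (117 − 34.5)
  = 1.877 / 82.50 = 0.02275 h⁻¹
t½ = ln2 / k = 0.693147 / 0.02275 = 30.47 h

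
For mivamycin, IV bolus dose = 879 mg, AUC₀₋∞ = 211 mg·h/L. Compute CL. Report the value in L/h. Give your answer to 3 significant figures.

4.17 L/h

CL = Dose / AUC = 879 / 211 = 4.166 L/h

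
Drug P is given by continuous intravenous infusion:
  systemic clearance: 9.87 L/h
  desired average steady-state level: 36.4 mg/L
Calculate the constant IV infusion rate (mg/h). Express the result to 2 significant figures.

At steady state, infusion rate R₀ = Css × CL = 36.4 × 9.870 = 359.3 mg/h

360 mg/h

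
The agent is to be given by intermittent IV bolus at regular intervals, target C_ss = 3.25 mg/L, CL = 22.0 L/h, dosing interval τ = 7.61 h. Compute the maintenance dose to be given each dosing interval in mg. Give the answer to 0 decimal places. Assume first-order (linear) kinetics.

At steady state, Dose/τ = Css × CL.
Dose = Css × CL × τ = 3.25 × 22.00 × 7.61 = 544.1 mg

544 mg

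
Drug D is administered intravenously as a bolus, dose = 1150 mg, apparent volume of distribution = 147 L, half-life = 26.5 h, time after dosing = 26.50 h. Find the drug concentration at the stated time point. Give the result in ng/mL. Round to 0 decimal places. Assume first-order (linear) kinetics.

C₀ = Dose / Vd = 1150 / 147 = 7.823 mg/L
k = ln2 / t½ = 0.693147 / 26.5 = 0.02616 h⁻¹
t / t½ = 26.50 / 26.5 = 1 half-lives
C = C₀ × (1/2)^1 = 7.823 × 0.5000 = 3.912 mg/L
Convert: 3.912 mg/L × 1000 = 3912 ng/mL

3912 ng/mL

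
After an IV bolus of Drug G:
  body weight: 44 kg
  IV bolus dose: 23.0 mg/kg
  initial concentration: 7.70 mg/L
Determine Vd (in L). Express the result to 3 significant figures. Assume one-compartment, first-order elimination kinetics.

131 L

Dose = 23.0 × 44 = 1012 mg
Vd = Dose / C₀ = 1012 / 7.70 = 131.4 L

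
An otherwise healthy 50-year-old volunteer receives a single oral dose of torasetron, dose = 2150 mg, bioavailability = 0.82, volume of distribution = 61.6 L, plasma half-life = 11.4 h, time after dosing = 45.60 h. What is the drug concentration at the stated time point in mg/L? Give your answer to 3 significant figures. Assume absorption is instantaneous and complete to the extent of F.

Amount reaching circulation = F × Dose = 0.82 × 2150 = 1763 mg
C₀ = F·Dose / Vd = 1763 / 61.6 = 28.62 mg/L
k = ln2 / t½ = 0.693147 / 11.4 = 0.06080 h⁻¹
t / t½ = 45.60 / 11.4 = 4 half-lives
C = C₀ × (1/2)^4 = 28.62 × 0.06250 = 1.789 mg/L

1.79 mg/L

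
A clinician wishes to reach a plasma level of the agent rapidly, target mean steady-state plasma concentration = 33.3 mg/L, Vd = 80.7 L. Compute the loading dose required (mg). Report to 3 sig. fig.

LD = Css × Vd = 33.3 × 80.7 = 2687 mg

2690 mg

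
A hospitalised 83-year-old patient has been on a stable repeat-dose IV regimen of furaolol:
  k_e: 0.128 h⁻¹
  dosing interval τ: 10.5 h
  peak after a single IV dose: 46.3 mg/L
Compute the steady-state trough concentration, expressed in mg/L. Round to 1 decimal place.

e^(−kτ) = e^(−0.1280 × 10.5) = 0.2608
Accumulation ratio R = 1 / (1 − e^(−kτ)) = 1 / (1 − 0.2608) = 1.353
Steady-state trough = C₀ × R × e^(−kτ) = 46.3 × 1.353 × 0.2608 = 16.34 mg/L

16.3 mg/L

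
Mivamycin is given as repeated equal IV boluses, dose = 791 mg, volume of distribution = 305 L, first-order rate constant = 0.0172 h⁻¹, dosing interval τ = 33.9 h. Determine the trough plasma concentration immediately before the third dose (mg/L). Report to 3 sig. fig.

2.26 mg/L

C₀ per dose = Dose / Vd = 791 / 305 = 2.593 mg/L
Fraction remaining after one interval: r = e^(−kτ) = e^(−0.01720 × 33.9) = 0.5582
Before dose 3, 2 doses have been given (aged 1τ, 2τ).
C_trough = C₀ × (r + r²) = 2.593 × (0.5582 + 0.3116) = 2.255 mg/L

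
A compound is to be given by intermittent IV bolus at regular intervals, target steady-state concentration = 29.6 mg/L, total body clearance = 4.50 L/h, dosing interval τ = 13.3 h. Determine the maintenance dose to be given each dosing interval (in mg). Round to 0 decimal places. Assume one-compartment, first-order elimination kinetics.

At steady state, Dose/τ = Css × CL.
Dose = Css × CL × τ = 29.6 × 4.500 × 13.3 = 1772 mg

1772 mg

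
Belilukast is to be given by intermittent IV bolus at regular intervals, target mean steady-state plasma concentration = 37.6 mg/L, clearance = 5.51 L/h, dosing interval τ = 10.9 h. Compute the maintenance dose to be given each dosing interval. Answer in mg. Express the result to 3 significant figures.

2260 mg

At steady state, Dose/τ = Css × CL.
Dose = Css × CL × τ = 37.6 × 5.510 × 10.9 = 2258 mg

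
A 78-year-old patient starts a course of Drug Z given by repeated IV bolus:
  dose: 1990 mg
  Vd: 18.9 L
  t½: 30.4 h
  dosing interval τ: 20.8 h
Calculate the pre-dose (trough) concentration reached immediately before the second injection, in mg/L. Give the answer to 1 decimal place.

65.5 mg/L

C₀ per dose = Dose / Vd = 1990 / 18.9 = 105.3 mg/L
k = ln2 / t½ = 0.693147 / 30.4 = 0.02280 h⁻¹
Fraction remaining after one interval: r = e^(−kτ) = e^(−0.02280 × 20.8) = 0.6224
Before dose 2, 1 dose has been given (aged 1τ).
C_trough = C₀ × r = 105.3 × 0.6224 = 65.54 mg/L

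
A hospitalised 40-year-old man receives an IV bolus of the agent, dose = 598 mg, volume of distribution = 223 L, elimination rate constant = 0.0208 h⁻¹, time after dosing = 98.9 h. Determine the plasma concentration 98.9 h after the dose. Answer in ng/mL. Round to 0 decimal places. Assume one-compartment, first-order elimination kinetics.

C₀ = Dose / Vd = 598.0 / 223 = 2.682 mg/L
C = C₀ · e^(−k·t) = 2.682 × e^(−0.02080 × 98.9)
  = 2.682 × 0.1278 = 0.3428 mg/L
Convert: 0.3428 mg/L × 1000 = 342.8 ng/mL

343 ng/mL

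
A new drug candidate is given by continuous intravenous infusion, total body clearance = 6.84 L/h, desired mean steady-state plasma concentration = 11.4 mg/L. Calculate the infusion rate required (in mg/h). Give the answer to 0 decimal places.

At steady state, infusion rate R₀ = Css × CL = 11.4 × 6.840 = 77.98 mg/h

78 mg/h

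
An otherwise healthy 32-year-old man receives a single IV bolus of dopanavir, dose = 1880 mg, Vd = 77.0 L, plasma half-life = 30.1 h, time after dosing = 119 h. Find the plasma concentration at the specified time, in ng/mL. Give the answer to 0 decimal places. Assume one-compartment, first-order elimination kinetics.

C₀ = Dose / Vd = 1880 / 77.0 = 24.42 mg/L
k = ln2 / t½ = 0.693147 / 30.1 = 0.02303 h⁻¹
C = C₀ · e^(−k·t) = 24.42 × e^(−0.02303 × 119)
  = 24.42 × 0.06453 = 1.576 mg/L
Convert: 1.576 mg/L × 1000 = 1576 ng/mL

1576 ng/mL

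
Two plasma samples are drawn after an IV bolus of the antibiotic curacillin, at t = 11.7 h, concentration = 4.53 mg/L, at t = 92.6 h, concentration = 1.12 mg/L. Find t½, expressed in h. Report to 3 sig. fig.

k = ln(C₁/C₂) / (t₂ − t₁) = ln(4.53/1.12) / (92.6 − 11.7)
  = 1.397 / 80.90 = 0.01727 h⁻¹
t½ = ln2 / k = 0.693147 / 0.01727 = 40.14 h

40.1 h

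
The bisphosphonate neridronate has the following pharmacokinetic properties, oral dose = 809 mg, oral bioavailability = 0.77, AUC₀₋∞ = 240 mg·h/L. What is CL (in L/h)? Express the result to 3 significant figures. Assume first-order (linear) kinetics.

2.60 L/h

CL = F·Dose / AUC = 0.77 × 809 / 240 = 2.596 L/h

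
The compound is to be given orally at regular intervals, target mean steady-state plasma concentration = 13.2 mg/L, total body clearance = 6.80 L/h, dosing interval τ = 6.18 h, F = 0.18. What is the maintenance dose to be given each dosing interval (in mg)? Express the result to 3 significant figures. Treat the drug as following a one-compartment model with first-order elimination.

At steady state, F × (Dose/τ) = Css × CL.
Dose = Css × CL × τ / F = 13.2 × 6.800 × 6.18 / 0.18 = 3082 mg

3080 mg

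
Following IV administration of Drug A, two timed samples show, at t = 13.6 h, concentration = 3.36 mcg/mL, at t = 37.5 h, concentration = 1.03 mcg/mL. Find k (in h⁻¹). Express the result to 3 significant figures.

0.0495 h⁻¹

k = ln(C₁/C₂) / (t₂ − t₁) = ln(3.36/1.03) / (37.5 − 13.6)
  = 1.182 / 23.90 = 0.04946 h⁻¹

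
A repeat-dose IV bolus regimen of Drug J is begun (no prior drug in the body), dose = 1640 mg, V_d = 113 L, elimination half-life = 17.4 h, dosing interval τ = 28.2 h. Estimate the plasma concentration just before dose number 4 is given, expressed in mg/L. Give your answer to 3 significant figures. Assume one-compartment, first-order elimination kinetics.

C₀ per dose = Dose / Vd = 1640 / 113 = 14.51 mg/L
k = ln2 / t½ = 0.693147 / 17.4 = 0.03984 h⁻¹
Fraction remaining after one interval: r = e^(−kτ) = e^(−0.03984 × 28.2) = 0.3251
Before dose 4, 3 doses have been given (aged 1τ, 2τ, 3τ).
C_trough = C₀ × (r + r² + … + r^3) = C₀ × r(1−r^3)/(1−r)
        = 14.51 × 0.3251 × (1 − 0.03436) / (1 − 0.3251) = 6.749 mg/L

6.75 mg/L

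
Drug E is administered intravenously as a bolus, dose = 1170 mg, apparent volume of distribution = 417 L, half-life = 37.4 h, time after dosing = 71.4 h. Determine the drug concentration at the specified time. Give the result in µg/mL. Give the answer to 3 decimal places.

0.747 µg/mL

C₀ = Dose / Vd = 1170 / 417 = 2.806 mg/L
k = ln2 / t½ = 0.693147 / 37.4 = 0.01853 h⁻¹
C = C₀ · e^(−k·t) = 2.806 × e^(−0.01853 × 71.4)
  = 2.806 × 0.2663 = 0.7472 mg/L
(0.7472 mg/L = 0.7472 µg/mL)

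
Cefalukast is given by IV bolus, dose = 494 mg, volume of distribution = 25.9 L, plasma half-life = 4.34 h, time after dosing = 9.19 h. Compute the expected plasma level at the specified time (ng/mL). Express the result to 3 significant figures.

4400 ng/mL

C₀ = Dose / Vd = 494.0 / 25.9 = 19.07 mg/L
k = ln2 / t½ = 0.693147 / 4.34 = 0.1597 h⁻¹
C = C₀ · e^(−k·t) = 19.07 × e^(−0.1597 × 9.19)
  = 19.07 × 0.2305 = 4.396 mg/L
Convert: 4.396 mg/L × 1000 = 4396 ng/mL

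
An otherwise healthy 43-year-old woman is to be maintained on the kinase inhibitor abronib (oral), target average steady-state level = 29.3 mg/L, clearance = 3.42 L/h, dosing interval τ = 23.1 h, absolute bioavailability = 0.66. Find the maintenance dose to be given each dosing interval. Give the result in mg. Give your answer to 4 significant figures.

3507 mg

At steady state, F × (Dose/τ) = Css × CL.
Dose = Css × CL × τ / F = 29.3 × 3.420 × 23.1 / 0.66 = 3507 mg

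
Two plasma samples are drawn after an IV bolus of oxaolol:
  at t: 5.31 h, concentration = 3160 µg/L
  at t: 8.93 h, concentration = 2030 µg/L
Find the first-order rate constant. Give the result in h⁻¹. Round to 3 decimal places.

0.122 h⁻¹

k = ln(C₁/C₂) / (t₂ − t₁) = ln(3160/2030) / (8.93 − 5.31)
  = 0.4425 / 3.620 = 0.1222 h⁻¹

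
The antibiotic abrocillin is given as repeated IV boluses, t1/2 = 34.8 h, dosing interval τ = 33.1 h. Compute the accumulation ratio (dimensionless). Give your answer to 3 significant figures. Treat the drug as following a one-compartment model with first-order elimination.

2.07

k = ln2 / t½ = 0.693147 / 34.8 = 0.01992 h⁻¹
e^(−kτ) = e^(−0.01992 × 33.1) = 0.5172
Accumulation ratio R = 1 / (1 − e^(−kτ)) = 1 / (1 − 0.5172) = 2.071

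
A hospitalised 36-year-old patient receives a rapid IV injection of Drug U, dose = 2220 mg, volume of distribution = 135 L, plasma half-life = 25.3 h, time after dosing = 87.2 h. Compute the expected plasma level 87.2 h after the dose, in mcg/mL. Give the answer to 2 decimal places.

C₀ = Dose / Vd = 2220 / 135 = 16.44 mg/L
k = ln2 / t½ = 0.693147 / 25.3 = 0.02740 h⁻¹
C = C₀ · e^(−k·t) = 16.44 × e^(−0.02740 × 87.2)
  = 16.44 × 0.09170 = 1.508 mg/L
(1.508 mg/L = 1.508 mcg/mL)

1.51 mcg/mL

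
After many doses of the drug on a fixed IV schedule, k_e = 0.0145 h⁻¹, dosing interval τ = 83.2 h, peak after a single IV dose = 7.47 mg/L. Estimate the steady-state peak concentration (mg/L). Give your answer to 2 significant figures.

e^(−kτ) = e^(−0.01450 × 83.2) = 0.2993
Accumulation ratio R = 1 / (1 − e^(−kτ)) = 1 / (1 − 0.2993) = 1.427
Steady-state peak = C₀ × R = 7.47 × 1.427 = 10.66 mg/L

11 mg/L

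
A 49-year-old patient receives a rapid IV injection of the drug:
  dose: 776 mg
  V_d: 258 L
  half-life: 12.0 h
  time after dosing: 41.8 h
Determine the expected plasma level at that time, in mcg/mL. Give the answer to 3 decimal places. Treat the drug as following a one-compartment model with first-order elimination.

0.269 mcg/mL

C₀ = Dose / Vd = 776.0 / 258 = 3.008 mg/L
k = ln2 / t½ = 0.693147 / 12.0 = 0.05776 h⁻¹
C = C₀ · e^(−k·t) = 3.008 × e^(−0.05776 × 41.8)
  = 3.008 × 0.08942 = 0.2690 mg/L
(0.2690 mg/L = 0.2690 mcg/mL)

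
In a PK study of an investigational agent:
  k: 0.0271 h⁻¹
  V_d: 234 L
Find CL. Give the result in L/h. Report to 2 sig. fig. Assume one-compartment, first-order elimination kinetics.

6.3 L/h

CL = k × Vd = 0.0271 × 234 = 6.341 L/h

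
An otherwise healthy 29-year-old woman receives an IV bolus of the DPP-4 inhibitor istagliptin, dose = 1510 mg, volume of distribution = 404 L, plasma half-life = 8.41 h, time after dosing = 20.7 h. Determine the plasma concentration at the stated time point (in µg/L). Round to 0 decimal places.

679 µg/L

C₀ = Dose / Vd = 1510 / 404 = 3.738 mg/L
k = ln2 / t½ = 0.693147 / 8.41 = 0.08242 h⁻¹
C = C₀ · e^(−k·t) = 3.738 × e^(−0.08242 × 20.7)
  = 3.738 × 0.1816 = 0.6788 mg/L
Convert: 0.6788 mg/L × 1000 = 678.8 µg/L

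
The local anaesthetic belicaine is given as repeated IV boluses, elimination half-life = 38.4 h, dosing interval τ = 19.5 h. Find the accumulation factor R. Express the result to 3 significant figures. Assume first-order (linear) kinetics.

k = ln2 / t½ = 0.693147 / 38.4 = 0.01805 h⁻¹
e^(−kτ) = e^(−0.01805 × 19.5) = 0.7033
Accumulation ratio R = 1 / (1 − e^(−kτ)) = 1 / (1 − 0.7033) = 3.370

3.37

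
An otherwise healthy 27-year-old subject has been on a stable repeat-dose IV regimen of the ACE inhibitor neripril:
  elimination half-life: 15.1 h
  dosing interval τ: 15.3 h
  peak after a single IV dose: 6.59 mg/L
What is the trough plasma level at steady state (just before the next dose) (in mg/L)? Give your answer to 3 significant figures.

k = ln2 / t½ = 0.693147 / 15.1 = 0.04590 h⁻¹
e^(−kτ) = e^(−0.04590 × 15.3) = 0.4955
Accumulation ratio R = 1 / (1 − e^(−kτ)) = 1 / (1 − 0.4955) = 1.982
Steady-state trough = C₀ × R × e^(−kτ) = 6.59 × 1.982 × 0.4955 = 6.472 mg/L

6.47 mg/L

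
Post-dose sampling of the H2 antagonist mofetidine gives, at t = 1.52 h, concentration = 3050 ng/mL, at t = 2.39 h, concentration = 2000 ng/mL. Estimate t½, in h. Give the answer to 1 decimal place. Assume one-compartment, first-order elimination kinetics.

1.4 h

k = ln(C₁/C₂) / (t₂ − t₁) = ln(3050/2000) / (2.39 − 1.52)
  = 0.4220 / 0.8700 = 0.4851 h⁻¹
t½ = ln2 / k = 0.693147 / 0.4851 = 1.429 h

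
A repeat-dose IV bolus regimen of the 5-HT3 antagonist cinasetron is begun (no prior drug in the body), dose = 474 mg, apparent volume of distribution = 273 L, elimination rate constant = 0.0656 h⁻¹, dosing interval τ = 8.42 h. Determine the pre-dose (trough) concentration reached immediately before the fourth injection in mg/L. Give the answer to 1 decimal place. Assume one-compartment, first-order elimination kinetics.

1.9 mg/L

C₀ per dose = Dose / Vd = 474 / 273 = 1.736 mg/L
Fraction remaining after one interval: r = e^(−kτ) = e^(−0.06560 × 8.42) = 0.5756
Before dose 4, 3 doses have been given (aged 1τ, 2τ, 3τ).
C_trough = C₀ × (r + r² + … + r^3) = C₀ × r(1−r^3)/(1−r)
        = 1.736 × 0.5756 × (1 − 0.1907) / (1 − 0.5756) = 1.905 mg/L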